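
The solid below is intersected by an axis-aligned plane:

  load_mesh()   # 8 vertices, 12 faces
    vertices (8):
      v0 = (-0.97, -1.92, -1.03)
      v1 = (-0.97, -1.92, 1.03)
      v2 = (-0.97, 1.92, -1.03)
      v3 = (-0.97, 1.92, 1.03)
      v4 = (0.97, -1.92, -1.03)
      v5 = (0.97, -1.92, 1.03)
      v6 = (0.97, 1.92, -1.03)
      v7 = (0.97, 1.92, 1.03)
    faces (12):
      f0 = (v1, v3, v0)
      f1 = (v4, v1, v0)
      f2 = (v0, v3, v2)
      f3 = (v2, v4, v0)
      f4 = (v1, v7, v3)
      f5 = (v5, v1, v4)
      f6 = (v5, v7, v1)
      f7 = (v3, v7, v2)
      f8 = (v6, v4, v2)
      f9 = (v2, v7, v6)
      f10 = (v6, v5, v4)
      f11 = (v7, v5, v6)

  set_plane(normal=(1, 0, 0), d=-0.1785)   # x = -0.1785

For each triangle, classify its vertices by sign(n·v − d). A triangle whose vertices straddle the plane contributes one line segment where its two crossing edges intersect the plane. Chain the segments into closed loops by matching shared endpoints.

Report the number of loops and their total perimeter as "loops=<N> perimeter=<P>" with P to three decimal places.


Straddling triangles (8 of 12):
  (v4,v1,v0) [+--] → (-0.1785, -1.92, 0.189541)–(-0.1785, -1.92, -1.03)  len=1.2195
  (v2,v4,v0) [-+-] → (-0.1785, 0.35332, -1.03)–(-0.1785, -1.92, -1.03)  len=2.2733
  (v1,v7,v3) [-+-] → (-0.1785, -0.35332, 1.03)–(-0.1785, 1.92, 1.03)  len=2.2733
  (v5,v1,v4) [+-+] → (-0.1785, -1.92, 1.03)–(-0.1785, -1.92, 0.189541)  len=0.8405
  (v5,v7,v1) [++-] → (-0.1785, -0.35332, 1.03)–(-0.1785, -1.92, 1.03)  len=1.5667
  (v3,v7,v2) [-+-] → (-0.1785, 1.92, 1.03)–(-0.1785, 1.92, -0.189541)  len=1.2195
  (v6,v4,v2) [++-] → (-0.1785, 0.35332, -1.03)–(-0.1785, 1.92, -1.03)  len=1.5667
  (v2,v7,v6) [-++] → (-0.1785, 1.92, -0.189541)–(-0.1785, 1.92, -1.03)  len=0.8405

Chained into 1 loop(s):
  loop 1: 8 segments, perimeter = 11.8000
Total perimeter = 11.800

loops=1 perimeter=11.800


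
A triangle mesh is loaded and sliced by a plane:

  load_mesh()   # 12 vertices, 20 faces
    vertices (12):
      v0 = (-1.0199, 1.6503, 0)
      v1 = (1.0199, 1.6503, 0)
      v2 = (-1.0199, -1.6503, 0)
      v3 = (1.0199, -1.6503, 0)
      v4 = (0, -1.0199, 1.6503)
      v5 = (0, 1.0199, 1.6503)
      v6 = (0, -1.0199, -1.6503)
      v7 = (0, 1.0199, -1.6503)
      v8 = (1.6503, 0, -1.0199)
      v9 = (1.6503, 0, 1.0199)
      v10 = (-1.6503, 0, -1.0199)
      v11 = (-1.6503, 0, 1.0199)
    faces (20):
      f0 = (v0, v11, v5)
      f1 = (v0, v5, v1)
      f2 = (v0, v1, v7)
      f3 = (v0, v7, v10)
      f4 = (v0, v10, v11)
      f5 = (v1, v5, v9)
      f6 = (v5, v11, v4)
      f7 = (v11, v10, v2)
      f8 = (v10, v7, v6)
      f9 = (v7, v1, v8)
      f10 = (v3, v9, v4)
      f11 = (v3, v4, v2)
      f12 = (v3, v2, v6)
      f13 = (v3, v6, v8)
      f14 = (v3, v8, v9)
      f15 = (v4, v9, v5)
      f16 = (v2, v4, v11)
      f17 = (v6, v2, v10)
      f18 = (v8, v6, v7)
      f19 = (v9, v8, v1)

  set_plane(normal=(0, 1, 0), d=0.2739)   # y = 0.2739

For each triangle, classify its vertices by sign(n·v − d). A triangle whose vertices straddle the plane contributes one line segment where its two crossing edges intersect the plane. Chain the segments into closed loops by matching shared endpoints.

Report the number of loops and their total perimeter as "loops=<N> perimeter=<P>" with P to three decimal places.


loops=1 perimeter=10.486

Straddling triangles (10 of 20):
  (v0,v11,v5) [+-+] → (-1.54567, 0.2739, 0.850627)–(-1.2071, 0.2739, 1.1892)  len=0.4788
  (v0,v7,v10) [++-] → (-1.2071, 0.2739, -1.1892)–(-1.54567, 0.2739, -0.850627)  len=0.4788
  (v0,v10,v11) [+--] → (-1.54567, 0.2739, -0.850627)–(-1.54567, 0.2739, 0.850627)  len=1.7013
  (v1,v5,v9) [++-] → (1.2071, 0.2739, 1.1892)–(1.54567, 0.2739, 0.850627)  len=0.4788
  (v5,v11,v4) [+--] → (-1.2071, 0.2739, 1.1892)–(0, 0.2739, 1.6503)  len=1.2922
  (v10,v7,v6) [-+-] → (-1.2071, 0.2739, -1.1892)–(0, 0.2739, -1.6503)  len=1.2922
  (v7,v1,v8) [++-] → (1.54567, 0.2739, -0.850627)–(1.2071, 0.2739, -1.1892)  len=0.4788
  (v4,v9,v5) [--+] → (1.2071, 0.2739, 1.1892)–(0, 0.2739, 1.6503)  len=1.2922
  (v8,v6,v7) [--+] → (0, 0.2739, -1.6503)–(1.2071, 0.2739, -1.1892)  len=1.2922
  (v9,v8,v1) [--+] → (1.54567, 0.2739, -0.850627)–(1.54567, 0.2739, 0.850627)  len=1.7013

Chained into 1 loop(s):
  loop 1: 10 segments, perimeter = 10.4864
Total perimeter = 10.486


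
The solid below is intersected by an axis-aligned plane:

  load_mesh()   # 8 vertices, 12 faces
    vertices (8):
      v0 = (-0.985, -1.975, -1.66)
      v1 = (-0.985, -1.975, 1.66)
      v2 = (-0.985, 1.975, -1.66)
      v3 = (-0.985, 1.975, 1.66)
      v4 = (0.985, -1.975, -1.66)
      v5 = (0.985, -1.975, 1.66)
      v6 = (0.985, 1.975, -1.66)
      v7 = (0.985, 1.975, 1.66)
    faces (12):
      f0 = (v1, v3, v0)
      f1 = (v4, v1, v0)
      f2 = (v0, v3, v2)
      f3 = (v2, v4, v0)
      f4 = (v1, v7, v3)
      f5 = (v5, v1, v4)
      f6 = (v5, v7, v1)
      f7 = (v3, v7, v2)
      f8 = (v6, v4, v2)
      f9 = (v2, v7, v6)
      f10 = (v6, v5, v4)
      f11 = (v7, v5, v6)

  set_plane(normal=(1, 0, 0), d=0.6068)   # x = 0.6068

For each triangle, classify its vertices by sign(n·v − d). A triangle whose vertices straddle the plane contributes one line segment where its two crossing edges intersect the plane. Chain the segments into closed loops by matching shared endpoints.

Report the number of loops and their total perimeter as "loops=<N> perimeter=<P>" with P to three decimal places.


loops=1 perimeter=14.540

Straddling triangles (8 of 12):
  (v4,v1,v0) [+--] → (0.6068, -1.975, -1.02263)–(0.6068, -1.975, -1.66)  len=0.6374
  (v2,v4,v0) [-+-] → (0.6068, -1.21668, -1.66)–(0.6068, -1.975, -1.66)  len=0.7583
  (v1,v7,v3) [-+-] → (0.6068, 1.21668, 1.66)–(0.6068, 1.975, 1.66)  len=0.7583
  (v5,v1,v4) [+-+] → (0.6068, -1.975, 1.66)–(0.6068, -1.975, -1.02263)  len=2.6826
  (v5,v7,v1) [++-] → (0.6068, 1.21668, 1.66)–(0.6068, -1.975, 1.66)  len=3.1917
  (v3,v7,v2) [-+-] → (0.6068, 1.975, 1.66)–(0.6068, 1.975, 1.02263)  len=0.6374
  (v6,v4,v2) [++-] → (0.6068, -1.21668, -1.66)–(0.6068, 1.975, -1.66)  len=3.1917
  (v2,v7,v6) [-++] → (0.6068, 1.975, 1.02263)–(0.6068, 1.975, -1.66)  len=2.6826

Chained into 1 loop(s):
  loop 1: 8 segments, perimeter = 14.5400
Total perimeter = 14.540


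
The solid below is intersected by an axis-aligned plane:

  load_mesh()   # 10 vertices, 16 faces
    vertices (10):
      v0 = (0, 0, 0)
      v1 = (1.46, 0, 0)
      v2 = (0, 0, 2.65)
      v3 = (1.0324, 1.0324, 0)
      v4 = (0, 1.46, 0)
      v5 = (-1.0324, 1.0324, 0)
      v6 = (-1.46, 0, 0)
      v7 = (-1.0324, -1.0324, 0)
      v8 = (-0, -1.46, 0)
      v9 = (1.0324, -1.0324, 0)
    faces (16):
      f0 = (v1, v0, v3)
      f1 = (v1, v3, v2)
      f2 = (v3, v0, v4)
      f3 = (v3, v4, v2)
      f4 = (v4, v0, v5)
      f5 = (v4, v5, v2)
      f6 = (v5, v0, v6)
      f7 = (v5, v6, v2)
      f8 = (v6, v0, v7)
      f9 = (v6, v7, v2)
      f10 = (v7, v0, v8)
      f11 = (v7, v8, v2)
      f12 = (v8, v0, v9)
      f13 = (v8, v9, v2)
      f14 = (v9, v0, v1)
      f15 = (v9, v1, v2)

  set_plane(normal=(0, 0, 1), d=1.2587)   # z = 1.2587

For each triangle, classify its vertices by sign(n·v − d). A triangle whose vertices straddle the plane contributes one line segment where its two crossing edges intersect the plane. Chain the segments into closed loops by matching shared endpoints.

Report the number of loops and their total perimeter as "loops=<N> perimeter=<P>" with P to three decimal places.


loops=1 perimeter=4.693

Straddling triangles (8 of 16):
  (v1,v3,v2) [--+] → (0.542029, 0.542029, 1.2587)–(0.766528, 0, 1.2587)  len=0.5867
  (v3,v4,v2) [--+] → (0, 0.766528, 1.2587)–(0.542029, 0.542029, 1.2587)  len=0.5867
  (v4,v5,v2) [--+] → (-0.542029, 0.542029, 1.2587)–(0, 0.766528, 1.2587)  len=0.5867
  (v5,v6,v2) [--+] → (-0.766528, 0, 1.2587)–(-0.542029, 0.542029, 1.2587)  len=0.5867
  (v6,v7,v2) [--+] → (-0.542029, -0.542029, 1.2587)–(-0.766528, 0, 1.2587)  len=0.5867
  (v7,v8,v2) [--+] → (0, -0.766528, 1.2587)–(-0.542029, -0.542029, 1.2587)  len=0.5867
  (v8,v9,v2) [--+] → (0.542029, -0.542029, 1.2587)–(0, -0.766528, 1.2587)  len=0.5867
  (v9,v1,v2) [--+] → (0.766528, 0, 1.2587)–(0.542029, -0.542029, 1.2587)  len=0.5867

Chained into 1 loop(s):
  loop 1: 8 segments, perimeter = 4.6935
Total perimeter = 4.693


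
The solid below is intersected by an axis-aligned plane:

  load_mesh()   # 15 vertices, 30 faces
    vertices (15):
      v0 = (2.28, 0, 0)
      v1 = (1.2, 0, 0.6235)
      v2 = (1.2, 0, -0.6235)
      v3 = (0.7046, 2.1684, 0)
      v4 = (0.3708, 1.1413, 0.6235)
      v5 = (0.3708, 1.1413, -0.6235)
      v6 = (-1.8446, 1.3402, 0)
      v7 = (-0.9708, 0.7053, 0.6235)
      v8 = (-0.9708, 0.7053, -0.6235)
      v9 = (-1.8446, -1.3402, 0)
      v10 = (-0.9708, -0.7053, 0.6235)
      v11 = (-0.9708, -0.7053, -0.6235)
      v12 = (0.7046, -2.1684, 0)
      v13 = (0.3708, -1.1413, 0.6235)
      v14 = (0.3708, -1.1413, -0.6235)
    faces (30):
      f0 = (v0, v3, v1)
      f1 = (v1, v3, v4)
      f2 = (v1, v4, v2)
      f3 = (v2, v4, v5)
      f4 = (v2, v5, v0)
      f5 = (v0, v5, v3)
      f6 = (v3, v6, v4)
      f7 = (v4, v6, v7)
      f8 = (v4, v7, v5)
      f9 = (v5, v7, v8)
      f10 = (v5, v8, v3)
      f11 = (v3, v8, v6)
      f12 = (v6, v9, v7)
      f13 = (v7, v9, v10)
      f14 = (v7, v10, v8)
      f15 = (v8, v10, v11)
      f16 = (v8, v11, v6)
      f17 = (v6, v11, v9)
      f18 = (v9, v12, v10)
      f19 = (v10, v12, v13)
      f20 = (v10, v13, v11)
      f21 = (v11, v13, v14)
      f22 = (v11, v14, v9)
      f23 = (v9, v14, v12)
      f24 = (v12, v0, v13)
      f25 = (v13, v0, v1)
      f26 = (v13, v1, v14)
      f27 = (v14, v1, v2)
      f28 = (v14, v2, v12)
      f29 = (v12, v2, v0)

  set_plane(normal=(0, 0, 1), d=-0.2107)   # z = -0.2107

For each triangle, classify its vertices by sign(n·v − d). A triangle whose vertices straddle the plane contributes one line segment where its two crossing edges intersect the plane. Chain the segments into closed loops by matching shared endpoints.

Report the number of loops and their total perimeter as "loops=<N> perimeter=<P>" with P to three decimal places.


loops=2 perimeter=18.310

Straddling triangles (20 of 30):
  (v1,v4,v2) [++-] → (0.925506, 0.37781, -0.2107)–(1.2, 0, -0.2107)  len=0.4670
  (v2,v4,v5) [-+-] → (0.925506, 0.37781, -0.2107)–(0.3708, 1.1413, -0.2107)  len=0.9437
  (v2,v5,v0) [--+] → (1.63482, 0.385681, -0.2107)–(1.91503, 0, -0.2107)  len=0.4767
  (v0,v5,v3) [+-+] → (1.63482, 0.385681, -0.2107)–(0.591799, 1.82131, -0.2107)  len=1.7745
  (v4,v7,v5) [++-] → (-0.0733159, 0.996969, -0.2107)–(0.3708, 1.1413, -0.2107)  len=0.4670
  (v5,v7,v8) [-+-] → (-0.0733159, 0.996969, -0.2107)–(-0.9708, 0.7053, -0.2107)  len=0.9437
  (v5,v8,v3) [--+] → (0.13843, 1.67397, -0.2107)–(0.591799, 1.82131, -0.2107)  len=0.4767
  (v3,v8,v6) [+-+] → (0.13843, 1.67397, -0.2107)–(-1.54932, 1.12565, -0.2107)  len=1.7746
  (v7,v10,v8) [++-] → (-0.9708, 0.238343, -0.2107)–(-0.9708, 0.7053, -0.2107)  len=0.4670
  (v8,v10,v11) [-+-] → (-0.9708, 0.238343, -0.2107)–(-0.9708, -0.7053, -0.2107)  len=0.9436
  (v8,v11,v6) [--+] → (-1.54932, 0.648962, -0.2107)–(-1.54932, 1.12565, -0.2107)  len=0.4767
  (v6,v11,v9) [+-+] → (-1.54932, 0.648962, -0.2107)–(-1.54932, -1.12565, -0.2107)  len=1.7746
  (v10,v13,v11) [++-] → (-0.526684, -0.849631, -0.2107)–(-0.9708, -0.7053, -0.2107)  len=0.4670
  (v11,v13,v14) [-+-] → (-0.526684, -0.849631, -0.2107)–(0.3708, -1.1413, -0.2107)  len=0.9437
  (v11,v14,v9) [--+] → (-1.09595, -1.27299, -0.2107)–(-1.54932, -1.12565, -0.2107)  len=0.4767
  (v9,v14,v12) [+-+] → (-1.09595, -1.27299, -0.2107)–(0.591799, -1.82131, -0.2107)  len=1.7746
  (v13,v1,v14) [++-] → (0.645294, -0.76349, -0.2107)–(0.3708, -1.1413, -0.2107)  len=0.4670
  (v14,v1,v2) [-+-] → (0.645294, -0.76349, -0.2107)–(1.2, 0, -0.2107)  len=0.9437
  (v14,v2,v12) [--+] → (0.872011, -1.43563, -0.2107)–(0.591799, -1.82131, -0.2107)  len=0.4767
  (v12,v2,v0) [+-+] → (0.872011, -1.43563, -0.2107)–(1.91503, 0, -0.2107)  len=1.7745

Chained into 2 loop(s):
  loop 1: 10 segments, perimeter = 7.0534
  loop 2: 10 segments, perimeter = 11.2564
Total perimeter = 18.310


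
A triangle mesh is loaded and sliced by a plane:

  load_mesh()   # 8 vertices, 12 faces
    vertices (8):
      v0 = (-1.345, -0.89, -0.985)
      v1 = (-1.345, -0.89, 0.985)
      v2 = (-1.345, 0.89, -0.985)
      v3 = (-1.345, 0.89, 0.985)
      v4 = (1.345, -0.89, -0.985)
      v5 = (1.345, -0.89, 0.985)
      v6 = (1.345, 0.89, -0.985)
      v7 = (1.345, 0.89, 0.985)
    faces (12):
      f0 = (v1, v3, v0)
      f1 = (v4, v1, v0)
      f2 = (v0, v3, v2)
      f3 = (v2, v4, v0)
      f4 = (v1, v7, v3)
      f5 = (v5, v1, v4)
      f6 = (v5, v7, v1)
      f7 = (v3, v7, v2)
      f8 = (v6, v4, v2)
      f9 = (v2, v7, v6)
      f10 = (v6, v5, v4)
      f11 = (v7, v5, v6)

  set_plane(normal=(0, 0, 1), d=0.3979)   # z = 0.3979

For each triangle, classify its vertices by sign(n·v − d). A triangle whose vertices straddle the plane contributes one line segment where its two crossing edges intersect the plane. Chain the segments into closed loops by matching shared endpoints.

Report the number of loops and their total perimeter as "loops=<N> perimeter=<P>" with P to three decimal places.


Straddling triangles (8 of 12):
  (v1,v3,v0) [++-] → (-1.345, 0.359524, 0.3979)–(-1.345, -0.89, 0.3979)  len=1.2495
  (v4,v1,v0) [-+-] → (-0.543325, -0.89, 0.3979)–(-1.345, -0.89, 0.3979)  len=0.8017
  (v0,v3,v2) [-+-] → (-1.345, 0.359524, 0.3979)–(-1.345, 0.89, 0.3979)  len=0.5305
  (v5,v1,v4) [++-] → (-0.543325, -0.89, 0.3979)–(1.345, -0.89, 0.3979)  len=1.8883
  (v3,v7,v2) [++-] → (0.543325, 0.89, 0.3979)–(-1.345, 0.89, 0.3979)  len=1.8883
  (v2,v7,v6) [-+-] → (0.543325, 0.89, 0.3979)–(1.345, 0.89, 0.3979)  len=0.8017
  (v6,v5,v4) [-+-] → (1.345, -0.359524, 0.3979)–(1.345, -0.89, 0.3979)  len=0.5305
  (v7,v5,v6) [++-] → (1.345, -0.359524, 0.3979)–(1.345, 0.89, 0.3979)  len=1.2495

Chained into 1 loop(s):
  loop 1: 8 segments, perimeter = 8.9400
Total perimeter = 8.940

loops=1 perimeter=8.940


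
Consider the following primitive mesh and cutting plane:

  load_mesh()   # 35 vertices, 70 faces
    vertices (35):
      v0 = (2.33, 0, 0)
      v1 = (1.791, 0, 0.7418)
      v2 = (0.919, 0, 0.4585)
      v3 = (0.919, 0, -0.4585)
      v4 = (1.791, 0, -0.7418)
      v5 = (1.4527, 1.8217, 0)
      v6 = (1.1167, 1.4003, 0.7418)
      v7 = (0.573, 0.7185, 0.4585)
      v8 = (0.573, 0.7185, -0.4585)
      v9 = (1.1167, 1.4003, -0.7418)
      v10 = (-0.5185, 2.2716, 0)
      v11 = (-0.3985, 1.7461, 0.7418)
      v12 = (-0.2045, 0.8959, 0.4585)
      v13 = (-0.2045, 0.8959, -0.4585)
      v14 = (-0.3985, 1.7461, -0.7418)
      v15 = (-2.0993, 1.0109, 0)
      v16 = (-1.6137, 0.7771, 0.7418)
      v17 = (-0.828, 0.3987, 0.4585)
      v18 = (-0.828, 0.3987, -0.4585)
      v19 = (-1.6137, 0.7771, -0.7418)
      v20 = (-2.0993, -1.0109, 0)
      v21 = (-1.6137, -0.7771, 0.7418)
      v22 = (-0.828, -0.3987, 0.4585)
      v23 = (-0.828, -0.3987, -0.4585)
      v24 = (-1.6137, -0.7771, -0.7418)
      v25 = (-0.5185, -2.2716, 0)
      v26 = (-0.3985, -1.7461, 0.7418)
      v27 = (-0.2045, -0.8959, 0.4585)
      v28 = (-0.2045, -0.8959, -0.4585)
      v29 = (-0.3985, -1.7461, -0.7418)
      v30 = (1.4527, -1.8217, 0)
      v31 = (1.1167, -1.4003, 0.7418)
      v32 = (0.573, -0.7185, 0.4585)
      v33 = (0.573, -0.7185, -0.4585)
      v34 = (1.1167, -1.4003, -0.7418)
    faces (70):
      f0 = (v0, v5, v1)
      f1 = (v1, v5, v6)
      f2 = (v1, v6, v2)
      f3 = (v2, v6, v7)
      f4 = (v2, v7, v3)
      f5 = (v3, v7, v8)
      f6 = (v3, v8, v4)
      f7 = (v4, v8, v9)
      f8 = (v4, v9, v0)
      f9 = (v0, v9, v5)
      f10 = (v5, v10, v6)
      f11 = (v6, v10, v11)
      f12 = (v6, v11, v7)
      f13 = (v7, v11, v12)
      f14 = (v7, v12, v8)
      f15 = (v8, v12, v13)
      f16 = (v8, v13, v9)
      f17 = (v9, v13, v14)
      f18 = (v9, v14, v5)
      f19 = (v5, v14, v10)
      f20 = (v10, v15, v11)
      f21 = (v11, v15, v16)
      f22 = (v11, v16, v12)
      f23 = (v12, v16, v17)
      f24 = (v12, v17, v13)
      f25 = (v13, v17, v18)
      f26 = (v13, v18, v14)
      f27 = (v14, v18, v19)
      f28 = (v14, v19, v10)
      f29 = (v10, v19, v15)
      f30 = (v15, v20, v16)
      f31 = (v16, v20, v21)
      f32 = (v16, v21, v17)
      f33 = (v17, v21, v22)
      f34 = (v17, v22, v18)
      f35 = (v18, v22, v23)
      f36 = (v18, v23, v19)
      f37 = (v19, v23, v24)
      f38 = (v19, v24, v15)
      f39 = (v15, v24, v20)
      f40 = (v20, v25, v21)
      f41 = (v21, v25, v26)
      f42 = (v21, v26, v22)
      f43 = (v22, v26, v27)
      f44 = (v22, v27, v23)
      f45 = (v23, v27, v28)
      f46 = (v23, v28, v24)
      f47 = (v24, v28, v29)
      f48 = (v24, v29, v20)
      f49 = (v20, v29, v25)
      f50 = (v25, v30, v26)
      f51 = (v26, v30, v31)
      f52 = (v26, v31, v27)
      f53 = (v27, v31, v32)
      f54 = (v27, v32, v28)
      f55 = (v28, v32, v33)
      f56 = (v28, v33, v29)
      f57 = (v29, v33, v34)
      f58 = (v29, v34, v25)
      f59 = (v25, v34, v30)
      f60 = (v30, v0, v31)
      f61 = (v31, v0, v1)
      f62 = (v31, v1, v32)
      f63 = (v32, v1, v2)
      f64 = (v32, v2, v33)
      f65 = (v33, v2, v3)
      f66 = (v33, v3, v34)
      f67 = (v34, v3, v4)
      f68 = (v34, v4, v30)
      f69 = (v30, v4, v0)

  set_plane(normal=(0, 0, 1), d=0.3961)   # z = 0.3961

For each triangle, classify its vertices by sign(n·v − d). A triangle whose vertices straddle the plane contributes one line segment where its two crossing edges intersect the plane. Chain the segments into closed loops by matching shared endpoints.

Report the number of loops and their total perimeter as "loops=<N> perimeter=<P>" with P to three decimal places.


loops=2 perimeter=17.987

Straddling triangles (28 of 70):
  (v0,v5,v1) [--+] → (1.63334, 0.848964, 0.3961)–(2.04219, 0, 0.3961)  len=0.9423
  (v1,v5,v6) [+-+] → (1.63334, 0.848964, 0.3961)–(1.27329, 1.59668, 0.3961)  len=0.8299
  (v2,v7,v3) [++-] → (0.596545, 0.669608, 0.3961)–(0.919, 0, 0.3961)  len=0.7432
  (v3,v7,v8) [-+-] → (0.596545, 0.669608, 0.3961)–(0.573, 0.7185, 0.3961)  len=0.0543
  (v5,v10,v6) [--+] → (0.35465, 1.80635, 0.3961)–(1.27329, 1.59668, 0.3961)  len=0.9423
  (v6,v10,v11) [+-+] → (0.35465, 1.80635, 0.3961)–(-0.454423, 1.991, 0.3961)  len=0.8299
  (v7,v12,v8) [++-] → (-0.151593, 0.883828, 0.3961)–(0.573, 0.7185, 0.3961)  len=0.7432
  (v8,v12,v13) [-+-] → (-0.151593, 0.883828, 0.3961)–(-0.2045, 0.8959, 0.3961)  len=0.0543
  (v10,v15,v11) [--+] → (-1.19112, 1.40348, 0.3961)–(-0.454423, 1.991, 0.3961)  len=0.9423
  (v11,v15,v16) [+-+] → (-1.19112, 1.40348, 0.3961)–(-1.84, 0.886057, 0.3961)  len=0.8299
  (v12,v17,v13) [++-] → (-0.785572, 0.432533, 0.3961)–(-0.2045, 0.8959, 0.3961)  len=0.7432
  (v13,v17,v18) [-+-] → (-0.785572, 0.432533, 0.3961)–(-0.828, 0.3987, 0.3961)  len=0.0543
  (v15,v20,v16) [--+] → (-1.84, -0.0561591, 0.3961)–(-1.84, 0.886057, 0.3961)  len=0.9422
  (v16,v20,v21) [+-+] → (-1.84, -0.0561591, 0.3961)–(-1.84, -0.886057, 0.3961)  len=0.8299
  (v17,v22,v18) [++-] → (-0.828, -0.344439, 0.3961)–(-0.828, 0.3987, 0.3961)  len=0.7431
  (v18,v22,v23) [-+-] → (-0.828, -0.344439, 0.3961)–(-0.828, -0.3987, 0.3961)  len=0.0543
  (v20,v25,v21) [--+] → (-1.10331, -1.47358, 0.3961)–(-1.84, -0.886057, 0.3961)  len=0.9423
  (v21,v25,v26) [+-+] → (-1.10331, -1.47358, 0.3961)–(-0.454423, -1.991, 0.3961)  len=0.8299
  (v22,v27,v23) [++-] → (-0.246928, -0.862067, 0.3961)–(-0.828, -0.3987, 0.3961)  len=0.7432
  (v23,v27,v28) [-+-] → (-0.246928, -0.862067, 0.3961)–(-0.2045, -0.8959, 0.3961)  len=0.0543
  (v25,v30,v26) [--+] → (0.464212, -1.78133, 0.3961)–(-0.454423, -1.991, 0.3961)  len=0.9423
  (v26,v30,v31) [+-+] → (0.464212, -1.78133, 0.3961)–(1.27329, -1.59668, 0.3961)  len=0.8299
  (v27,v32,v28) [++-] → (0.520093, -0.730572, 0.3961)–(-0.2045, -0.8959, 0.3961)  len=0.7432
  (v28,v32,v33) [-+-] → (0.520093, -0.730572, 0.3961)–(0.573, -0.7185, 0.3961)  len=0.0543
  (v30,v0,v31) [--+] → (1.68213, -0.74772, 0.3961)–(1.27329, -1.59668, 0.3961)  len=0.9423
  (v31,v0,v1) [+-+] → (1.68213, -0.74772, 0.3961)–(2.04219, 0, 0.3961)  len=0.8299
  (v32,v2,v33) [++-] → (0.895455, -0.0488925, 0.3961)–(0.573, -0.7185, 0.3961)  len=0.7432
  (v33,v2,v3) [-+-] → (0.895455, -0.0488925, 0.3961)–(0.919, 0, 0.3961)  len=0.0543

Chained into 2 loop(s):
  loop 1: 14 segments, perimeter = 12.4052
  loop 2: 14 segments, perimeter = 5.5822
Total perimeter = 17.987


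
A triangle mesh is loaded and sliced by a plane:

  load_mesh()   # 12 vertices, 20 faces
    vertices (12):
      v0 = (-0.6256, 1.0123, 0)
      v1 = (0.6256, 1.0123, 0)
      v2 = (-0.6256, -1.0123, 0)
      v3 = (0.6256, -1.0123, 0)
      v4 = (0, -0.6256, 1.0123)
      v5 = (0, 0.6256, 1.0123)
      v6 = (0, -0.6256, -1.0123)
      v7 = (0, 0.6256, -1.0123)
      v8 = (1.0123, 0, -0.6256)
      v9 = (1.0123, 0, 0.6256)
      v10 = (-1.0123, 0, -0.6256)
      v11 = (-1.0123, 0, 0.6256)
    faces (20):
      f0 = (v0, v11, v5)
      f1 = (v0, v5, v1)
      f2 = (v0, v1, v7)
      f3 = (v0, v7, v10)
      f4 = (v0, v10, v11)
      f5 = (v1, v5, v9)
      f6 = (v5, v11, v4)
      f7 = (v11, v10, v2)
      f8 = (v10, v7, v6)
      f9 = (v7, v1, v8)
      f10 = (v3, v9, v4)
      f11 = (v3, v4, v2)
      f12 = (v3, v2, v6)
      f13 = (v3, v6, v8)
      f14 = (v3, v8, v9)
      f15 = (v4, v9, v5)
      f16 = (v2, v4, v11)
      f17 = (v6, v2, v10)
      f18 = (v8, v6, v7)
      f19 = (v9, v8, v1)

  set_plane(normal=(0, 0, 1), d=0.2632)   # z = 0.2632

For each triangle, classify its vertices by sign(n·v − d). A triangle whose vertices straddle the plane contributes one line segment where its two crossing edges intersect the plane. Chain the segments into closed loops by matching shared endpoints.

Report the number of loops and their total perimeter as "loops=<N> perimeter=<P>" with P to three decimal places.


Straddling triangles (10 of 20):
  (v0,v11,v5) [-++] → (-0.788291, 0.586409, 0.2632)–(-0.462943, 0.911757, 0.2632)  len=0.4601
  (v0,v5,v1) [-+-] → (-0.462943, 0.911757, 0.2632)–(0.462943, 0.911757, 0.2632)  len=0.9259
  (v0,v10,v11) [--+] → (-1.0123, 0, 0.2632)–(-0.788291, 0.586409, 0.2632)  len=0.6277
  (v1,v5,v9) [-++] → (0.462943, 0.911757, 0.2632)–(0.788291, 0.586409, 0.2632)  len=0.4601
  (v11,v10,v2) [+--] → (-1.0123, 0, 0.2632)–(-0.788291, -0.586409, 0.2632)  len=0.6277
  (v3,v9,v4) [-++] → (0.788291, -0.586409, 0.2632)–(0.462943, -0.911757, 0.2632)  len=0.4601
  (v3,v4,v2) [-+-] → (0.462943, -0.911757, 0.2632)–(-0.462943, -0.911757, 0.2632)  len=0.9259
  (v3,v8,v9) [--+] → (1.0123, 0, 0.2632)–(0.788291, -0.586409, 0.2632)  len=0.6277
  (v2,v4,v11) [-++] → (-0.462943, -0.911757, 0.2632)–(-0.788291, -0.586409, 0.2632)  len=0.4601
  (v9,v8,v1) [+--] → (1.0123, 0, 0.2632)–(0.788291, 0.586409, 0.2632)  len=0.6277

Chained into 1 loop(s):
  loop 1: 10 segments, perimeter = 6.2032
Total perimeter = 6.203

loops=1 perimeter=6.203


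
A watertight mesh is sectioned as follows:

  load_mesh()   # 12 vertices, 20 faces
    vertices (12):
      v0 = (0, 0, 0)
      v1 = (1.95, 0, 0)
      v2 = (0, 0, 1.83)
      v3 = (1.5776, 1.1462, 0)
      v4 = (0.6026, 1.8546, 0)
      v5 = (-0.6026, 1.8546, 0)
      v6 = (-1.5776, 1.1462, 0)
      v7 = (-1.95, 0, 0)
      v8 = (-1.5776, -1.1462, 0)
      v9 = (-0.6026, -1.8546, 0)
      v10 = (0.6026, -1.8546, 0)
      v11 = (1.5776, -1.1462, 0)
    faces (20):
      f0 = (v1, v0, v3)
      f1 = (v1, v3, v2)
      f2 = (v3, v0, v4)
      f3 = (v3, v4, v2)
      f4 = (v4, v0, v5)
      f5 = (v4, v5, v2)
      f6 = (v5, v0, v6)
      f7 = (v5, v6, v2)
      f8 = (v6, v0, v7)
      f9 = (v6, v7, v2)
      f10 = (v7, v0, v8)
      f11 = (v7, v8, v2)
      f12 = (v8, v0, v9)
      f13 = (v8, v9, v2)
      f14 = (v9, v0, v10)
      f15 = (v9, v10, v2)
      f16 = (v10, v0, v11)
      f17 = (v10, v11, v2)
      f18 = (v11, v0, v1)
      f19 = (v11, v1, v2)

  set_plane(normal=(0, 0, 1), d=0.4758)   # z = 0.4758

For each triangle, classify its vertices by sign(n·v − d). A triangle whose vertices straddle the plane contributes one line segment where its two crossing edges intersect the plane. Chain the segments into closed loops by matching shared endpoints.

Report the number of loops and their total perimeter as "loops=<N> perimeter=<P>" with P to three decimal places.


Straddling triangles (10 of 20):
  (v1,v3,v2) [--+] → (1.16742, 0.848188, 0.4758)–(1.443, 0, 0.4758)  len=0.8918
  (v3,v4,v2) [--+] → (0.445924, 1.3724, 0.4758)–(1.16742, 0.848188, 0.4758)  len=0.8918
  (v4,v5,v2) [--+] → (-0.445924, 1.3724, 0.4758)–(0.445924, 1.3724, 0.4758)  len=0.8918
  (v5,v6,v2) [--+] → (-1.16742, 0.848188, 0.4758)–(-0.445924, 1.3724, 0.4758)  len=0.8918
  (v6,v7,v2) [--+] → (-1.443, 0, 0.4758)–(-1.16742, 0.848188, 0.4758)  len=0.8918
  (v7,v8,v2) [--+] → (-1.16742, -0.848188, 0.4758)–(-1.443, 0, 0.4758)  len=0.8918
  (v8,v9,v2) [--+] → (-0.445924, -1.3724, 0.4758)–(-1.16742, -0.848188, 0.4758)  len=0.8918
  (v9,v10,v2) [--+] → (0.445924, -1.3724, 0.4758)–(-0.445924, -1.3724, 0.4758)  len=0.8918
  (v10,v11,v2) [--+] → (1.16742, -0.848188, 0.4758)–(0.445924, -1.3724, 0.4758)  len=0.8918
  (v11,v1,v2) [--+] → (1.443, 0, 0.4758)–(1.16742, -0.848188, 0.4758)  len=0.8918

Chained into 1 loop(s):
  loop 1: 10 segments, perimeter = 8.9184
Total perimeter = 8.918

loops=1 perimeter=8.918


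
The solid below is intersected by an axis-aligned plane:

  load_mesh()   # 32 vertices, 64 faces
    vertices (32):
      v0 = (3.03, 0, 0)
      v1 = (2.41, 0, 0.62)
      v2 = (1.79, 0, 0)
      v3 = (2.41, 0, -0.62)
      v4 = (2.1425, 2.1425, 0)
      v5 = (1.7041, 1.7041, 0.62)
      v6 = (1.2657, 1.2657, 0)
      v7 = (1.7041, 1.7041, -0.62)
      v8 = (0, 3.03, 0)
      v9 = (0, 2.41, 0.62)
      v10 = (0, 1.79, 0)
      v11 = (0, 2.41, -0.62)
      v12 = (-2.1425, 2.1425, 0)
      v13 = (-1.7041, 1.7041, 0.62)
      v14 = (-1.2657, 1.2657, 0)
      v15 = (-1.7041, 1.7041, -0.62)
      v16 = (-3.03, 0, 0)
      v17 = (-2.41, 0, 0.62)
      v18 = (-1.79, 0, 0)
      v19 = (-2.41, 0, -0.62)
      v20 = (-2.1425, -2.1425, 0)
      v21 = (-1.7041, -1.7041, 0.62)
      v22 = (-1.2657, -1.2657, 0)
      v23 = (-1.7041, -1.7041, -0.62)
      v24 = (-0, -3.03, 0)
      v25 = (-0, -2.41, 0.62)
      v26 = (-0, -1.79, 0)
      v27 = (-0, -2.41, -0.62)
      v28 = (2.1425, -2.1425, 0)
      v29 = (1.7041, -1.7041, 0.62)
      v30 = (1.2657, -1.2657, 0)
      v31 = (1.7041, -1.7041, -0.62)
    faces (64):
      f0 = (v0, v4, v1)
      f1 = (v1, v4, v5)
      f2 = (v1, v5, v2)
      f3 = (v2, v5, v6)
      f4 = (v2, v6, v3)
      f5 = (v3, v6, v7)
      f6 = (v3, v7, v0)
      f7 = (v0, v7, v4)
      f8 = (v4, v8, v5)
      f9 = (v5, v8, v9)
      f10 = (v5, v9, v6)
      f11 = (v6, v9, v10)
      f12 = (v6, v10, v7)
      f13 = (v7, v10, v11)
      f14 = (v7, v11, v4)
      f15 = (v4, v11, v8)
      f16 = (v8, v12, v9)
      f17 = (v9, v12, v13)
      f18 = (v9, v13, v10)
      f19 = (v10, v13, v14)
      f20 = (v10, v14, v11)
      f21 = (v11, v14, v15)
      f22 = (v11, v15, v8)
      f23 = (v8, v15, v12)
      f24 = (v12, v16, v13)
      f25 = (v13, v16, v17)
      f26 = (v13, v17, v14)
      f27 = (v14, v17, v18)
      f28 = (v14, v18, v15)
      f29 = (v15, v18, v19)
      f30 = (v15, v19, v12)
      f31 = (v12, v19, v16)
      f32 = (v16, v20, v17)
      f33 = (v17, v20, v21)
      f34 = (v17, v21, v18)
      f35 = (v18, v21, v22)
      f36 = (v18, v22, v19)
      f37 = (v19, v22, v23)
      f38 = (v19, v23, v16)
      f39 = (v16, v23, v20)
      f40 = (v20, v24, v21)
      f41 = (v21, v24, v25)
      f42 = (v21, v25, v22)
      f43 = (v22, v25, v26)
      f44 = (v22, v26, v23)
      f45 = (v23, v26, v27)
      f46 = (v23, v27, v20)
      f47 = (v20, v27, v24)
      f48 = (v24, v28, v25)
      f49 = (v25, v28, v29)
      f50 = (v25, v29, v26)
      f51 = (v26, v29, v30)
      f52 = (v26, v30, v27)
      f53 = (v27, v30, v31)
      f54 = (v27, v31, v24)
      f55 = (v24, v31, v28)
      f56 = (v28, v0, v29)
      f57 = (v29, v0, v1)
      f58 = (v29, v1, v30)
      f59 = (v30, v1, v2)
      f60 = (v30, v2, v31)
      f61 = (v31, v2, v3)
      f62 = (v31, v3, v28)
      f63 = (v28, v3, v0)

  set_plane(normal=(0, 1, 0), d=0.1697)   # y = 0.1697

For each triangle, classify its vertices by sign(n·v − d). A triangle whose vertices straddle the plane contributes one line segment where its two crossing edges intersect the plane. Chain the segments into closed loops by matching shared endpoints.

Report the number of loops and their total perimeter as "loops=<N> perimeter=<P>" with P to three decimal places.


loops=2 perimeter=7.014

Straddling triangles (16 of 64):
  (v0,v4,v1) [-+-] → (2.9597, 0.1697, 0)–(2.38881, 0.1697, 0.570892)  len=0.8074
  (v1,v4,v5) [-++] → (2.38881, 0.1697, 0.570892)–(2.3397, 0.1697, 0.62)  len=0.0694
  (v1,v5,v2) [-+-] → (2.3397, 0.1697, 0.62)–(1.78145, 0.1697, 0.0617417)  len=0.7895
  (v2,v5,v6) [-++] → (1.78145, 0.1697, 0.0617417)–(1.7197, 0.1697, 0)  len=0.0873
  (v2,v6,v3) [-+-] → (1.7197, 0.1697, 0)–(2.25658, 0.1697, -0.536873)  len=0.7593
  (v3,v6,v7) [-++] → (2.25658, 0.1697, -0.536873)–(2.3397, 0.1697, -0.62)  len=0.1176
  (v3,v7,v0) [-+-] → (2.3397, 0.1697, -0.62)–(2.89796, 0.1697, -0.0617417)  len=0.7895
  (v0,v7,v4) [-++] → (2.89796, 0.1697, -0.0617417)–(2.9597, 0.1697, 0)  len=0.0873
  (v12,v16,v13) [+-+] → (-2.9597, 0.1697, 0)–(-2.89796, 0.1697, 0.0617417)  len=0.0873
  (v13,v16,v17) [+--] → (-2.89796, 0.1697, 0.0617417)–(-2.3397, 0.1697, 0.62)  len=0.7895
  (v13,v17,v14) [+-+] → (-2.3397, 0.1697, 0.62)–(-2.25658, 0.1697, 0.536873)  len=0.1176
  (v14,v17,v18) [+--] → (-2.25658, 0.1697, 0.536873)–(-1.7197, 0.1697, 0)  len=0.7593
  (v14,v18,v15) [+-+] → (-1.7197, 0.1697, 0)–(-1.78145, 0.1697, -0.0617417)  len=0.0873
  (v15,v18,v19) [+--] → (-1.78145, 0.1697, -0.0617417)–(-2.3397, 0.1697, -0.62)  len=0.7895
  (v15,v19,v12) [+-+] → (-2.3397, 0.1697, -0.62)–(-2.38881, 0.1697, -0.570892)  len=0.0694
  (v12,v19,v16) [+--] → (-2.38881, 0.1697, -0.570892)–(-2.9597, 0.1697, 0)  len=0.8074

Chained into 2 loop(s):
  loop 1: 8 segments, perimeter = 3.5072
  loop 2: 8 segments, perimeter = 3.5072
Total perimeter = 7.014


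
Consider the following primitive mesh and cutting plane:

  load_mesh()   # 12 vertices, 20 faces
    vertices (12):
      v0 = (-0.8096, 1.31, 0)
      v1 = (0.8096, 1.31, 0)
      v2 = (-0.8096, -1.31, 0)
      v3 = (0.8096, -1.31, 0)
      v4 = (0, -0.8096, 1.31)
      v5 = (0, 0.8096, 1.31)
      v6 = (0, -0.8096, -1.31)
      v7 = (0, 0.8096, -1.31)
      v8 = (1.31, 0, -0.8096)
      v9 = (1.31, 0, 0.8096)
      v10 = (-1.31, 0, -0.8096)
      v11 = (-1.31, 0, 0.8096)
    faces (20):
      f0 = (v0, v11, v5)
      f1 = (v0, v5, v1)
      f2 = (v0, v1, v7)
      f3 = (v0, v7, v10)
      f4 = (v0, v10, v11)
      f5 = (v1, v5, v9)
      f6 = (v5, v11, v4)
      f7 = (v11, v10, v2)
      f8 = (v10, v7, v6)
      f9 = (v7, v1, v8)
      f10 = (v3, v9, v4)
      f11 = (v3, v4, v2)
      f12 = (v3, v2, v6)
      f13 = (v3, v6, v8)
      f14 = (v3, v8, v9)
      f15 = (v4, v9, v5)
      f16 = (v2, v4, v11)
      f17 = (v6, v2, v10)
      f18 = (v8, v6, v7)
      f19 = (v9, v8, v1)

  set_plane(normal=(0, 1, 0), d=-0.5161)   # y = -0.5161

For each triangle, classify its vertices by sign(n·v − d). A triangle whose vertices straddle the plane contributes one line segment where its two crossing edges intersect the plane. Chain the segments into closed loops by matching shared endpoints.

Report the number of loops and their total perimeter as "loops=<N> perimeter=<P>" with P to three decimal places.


Straddling triangles (10 of 20):
  (v5,v11,v4) [++-] → (-0.474907, -0.5161, 1.12859)–(0, -0.5161, 1.31)  len=0.5084
  (v11,v10,v2) [++-] → (-1.11286, -0.5161, -0.490642)–(-1.11286, -0.5161, 0.490642)  len=0.9813
  (v10,v7,v6) [++-] → (0, -0.5161, -1.31)–(-0.474907, -0.5161, -1.12859)  len=0.5084
  (v3,v9,v4) [-+-] → (1.11286, -0.5161, 0.490642)–(0.474907, -0.5161, 1.12859)  len=0.9022
  (v3,v6,v8) [--+] → (0.474907, -0.5161, -1.12859)–(1.11286, -0.5161, -0.490642)  len=0.9022
  (v3,v8,v9) [-++] → (1.11286, -0.5161, -0.490642)–(1.11286, -0.5161, 0.490642)  len=0.9813
  (v4,v9,v5) [-++] → (0.474907, -0.5161, 1.12859)–(0, -0.5161, 1.31)  len=0.5084
  (v2,v4,v11) [--+] → (-0.474907, -0.5161, 1.12859)–(-1.11286, -0.5161, 0.490642)  len=0.9022
  (v6,v2,v10) [--+] → (-1.11286, -0.5161, -0.490642)–(-0.474907, -0.5161, -1.12859)  len=0.9022
  (v8,v6,v7) [+-+] → (0.474907, -0.5161, -1.12859)–(0, -0.5161, -1.31)  len=0.5084

Chained into 1 loop(s):
  loop 1: 10 segments, perimeter = 7.6049
Total perimeter = 7.605

loops=1 perimeter=7.605


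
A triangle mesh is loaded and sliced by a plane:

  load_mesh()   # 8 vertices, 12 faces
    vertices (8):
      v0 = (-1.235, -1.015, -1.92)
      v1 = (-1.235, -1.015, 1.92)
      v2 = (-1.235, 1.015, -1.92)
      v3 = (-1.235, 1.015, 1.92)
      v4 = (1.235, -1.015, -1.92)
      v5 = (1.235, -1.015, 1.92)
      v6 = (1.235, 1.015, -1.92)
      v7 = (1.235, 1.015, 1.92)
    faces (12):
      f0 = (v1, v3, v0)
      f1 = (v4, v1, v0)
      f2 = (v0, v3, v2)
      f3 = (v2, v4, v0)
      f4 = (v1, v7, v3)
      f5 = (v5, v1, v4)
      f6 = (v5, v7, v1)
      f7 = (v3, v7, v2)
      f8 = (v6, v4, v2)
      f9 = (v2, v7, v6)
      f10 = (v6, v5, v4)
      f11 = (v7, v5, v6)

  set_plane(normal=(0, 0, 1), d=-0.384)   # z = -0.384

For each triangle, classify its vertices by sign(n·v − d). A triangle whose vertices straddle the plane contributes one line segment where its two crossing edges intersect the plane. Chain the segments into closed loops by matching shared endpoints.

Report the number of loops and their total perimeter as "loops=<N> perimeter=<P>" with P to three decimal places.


Straddling triangles (8 of 12):
  (v1,v3,v0) [++-] → (-1.235, -0.203, -0.384)–(-1.235, -1.015, -0.384)  len=0.8120
  (v4,v1,v0) [-+-] → (0.247, -1.015, -0.384)–(-1.235, -1.015, -0.384)  len=1.4820
  (v0,v3,v2) [-+-] → (-1.235, -0.203, -0.384)–(-1.235, 1.015, -0.384)  len=1.2180
  (v5,v1,v4) [++-] → (0.247, -1.015, -0.384)–(1.235, -1.015, -0.384)  len=0.9880
  (v3,v7,v2) [++-] → (-0.247, 1.015, -0.384)–(-1.235, 1.015, -0.384)  len=0.9880
  (v2,v7,v6) [-+-] → (-0.247, 1.015, -0.384)–(1.235, 1.015, -0.384)  len=1.4820
  (v6,v5,v4) [-+-] → (1.235, 0.203, -0.384)–(1.235, -1.015, -0.384)  len=1.2180
  (v7,v5,v6) [++-] → (1.235, 0.203, -0.384)–(1.235, 1.015, -0.384)  len=0.8120

Chained into 1 loop(s):
  loop 1: 8 segments, perimeter = 9.0000
Total perimeter = 9.000

loops=1 perimeter=9.000


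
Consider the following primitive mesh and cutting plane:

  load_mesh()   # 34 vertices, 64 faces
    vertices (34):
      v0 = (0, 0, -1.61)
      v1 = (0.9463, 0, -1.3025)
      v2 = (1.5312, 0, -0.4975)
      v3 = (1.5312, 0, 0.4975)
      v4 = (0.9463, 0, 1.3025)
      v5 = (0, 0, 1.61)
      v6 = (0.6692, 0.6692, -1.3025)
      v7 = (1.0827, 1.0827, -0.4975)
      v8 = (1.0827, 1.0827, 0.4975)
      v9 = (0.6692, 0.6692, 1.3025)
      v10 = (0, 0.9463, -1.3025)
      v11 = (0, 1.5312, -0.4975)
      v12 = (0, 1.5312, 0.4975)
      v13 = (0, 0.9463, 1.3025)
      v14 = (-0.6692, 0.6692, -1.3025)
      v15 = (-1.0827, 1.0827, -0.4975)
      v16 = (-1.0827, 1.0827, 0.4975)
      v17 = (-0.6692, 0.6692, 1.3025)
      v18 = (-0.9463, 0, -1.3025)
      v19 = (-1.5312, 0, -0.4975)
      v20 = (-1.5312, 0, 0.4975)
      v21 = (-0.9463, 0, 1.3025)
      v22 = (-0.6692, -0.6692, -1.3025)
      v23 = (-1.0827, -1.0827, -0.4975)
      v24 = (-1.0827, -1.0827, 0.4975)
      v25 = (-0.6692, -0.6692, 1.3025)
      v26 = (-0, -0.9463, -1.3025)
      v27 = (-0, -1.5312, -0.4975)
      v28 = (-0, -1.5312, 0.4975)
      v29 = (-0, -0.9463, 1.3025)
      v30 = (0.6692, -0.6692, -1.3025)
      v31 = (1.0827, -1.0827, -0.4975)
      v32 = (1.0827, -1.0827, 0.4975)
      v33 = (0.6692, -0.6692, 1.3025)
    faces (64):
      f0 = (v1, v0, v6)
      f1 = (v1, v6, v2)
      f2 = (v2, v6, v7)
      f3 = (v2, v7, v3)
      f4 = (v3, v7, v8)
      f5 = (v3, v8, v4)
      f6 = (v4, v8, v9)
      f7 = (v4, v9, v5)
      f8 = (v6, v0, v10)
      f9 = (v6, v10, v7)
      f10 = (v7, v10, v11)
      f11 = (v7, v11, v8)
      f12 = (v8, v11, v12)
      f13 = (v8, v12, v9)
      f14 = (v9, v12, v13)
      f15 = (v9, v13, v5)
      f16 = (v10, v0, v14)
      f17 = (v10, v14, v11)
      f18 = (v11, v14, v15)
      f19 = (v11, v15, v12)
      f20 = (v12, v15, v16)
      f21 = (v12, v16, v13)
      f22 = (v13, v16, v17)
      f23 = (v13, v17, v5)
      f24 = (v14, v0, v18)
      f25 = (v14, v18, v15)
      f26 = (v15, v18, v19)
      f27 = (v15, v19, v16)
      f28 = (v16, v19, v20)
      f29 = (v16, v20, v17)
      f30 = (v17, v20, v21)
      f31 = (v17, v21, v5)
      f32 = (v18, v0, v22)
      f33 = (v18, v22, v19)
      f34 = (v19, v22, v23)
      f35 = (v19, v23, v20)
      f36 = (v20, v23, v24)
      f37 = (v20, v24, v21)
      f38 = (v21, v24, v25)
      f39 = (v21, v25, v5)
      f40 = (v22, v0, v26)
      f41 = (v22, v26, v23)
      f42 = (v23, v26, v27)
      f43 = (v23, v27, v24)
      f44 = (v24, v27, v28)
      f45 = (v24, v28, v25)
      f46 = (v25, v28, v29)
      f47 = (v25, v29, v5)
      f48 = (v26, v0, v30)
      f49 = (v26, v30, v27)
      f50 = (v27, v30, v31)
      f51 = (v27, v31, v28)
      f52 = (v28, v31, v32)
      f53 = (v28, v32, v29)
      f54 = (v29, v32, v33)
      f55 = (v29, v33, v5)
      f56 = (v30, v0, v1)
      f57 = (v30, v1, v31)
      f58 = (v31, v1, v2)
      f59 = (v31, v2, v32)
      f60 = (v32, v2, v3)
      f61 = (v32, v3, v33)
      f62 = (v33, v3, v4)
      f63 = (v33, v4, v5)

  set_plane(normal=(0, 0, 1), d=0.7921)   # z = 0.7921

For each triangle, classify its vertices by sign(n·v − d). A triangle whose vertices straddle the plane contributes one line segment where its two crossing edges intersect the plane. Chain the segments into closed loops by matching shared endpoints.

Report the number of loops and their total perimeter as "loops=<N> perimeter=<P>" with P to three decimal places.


loops=1 perimeter=8.065

Straddling triangles (16 of 64):
  (v3,v8,v4) [--+] → (1.03278, 0.686472, 0.7921)–(1.31715, 0, 0.7921)  len=0.7430
  (v4,v8,v9) [+-+] → (1.03278, 0.686472, 0.7921)–(0.931374, 0.931374, 0.7921)  len=0.2651
  (v8,v12,v9) [--+] → (0.244902, 1.21574, 0.7921)–(0.931374, 0.931374, 0.7921)  len=0.7430
  (v9,v12,v13) [+-+] → (0.244902, 1.21574, 0.7921)–(0, 1.31715, 0.7921)  len=0.2651
  (v12,v16,v13) [--+] → (-0.686472, 1.03278, 0.7921)–(0, 1.31715, 0.7921)  len=0.7430
  (v13,v16,v17) [+-+] → (-0.686472, 1.03278, 0.7921)–(-0.931374, 0.931374, 0.7921)  len=0.2651
  (v16,v20,v17) [--+] → (-1.21574, 0.244902, 0.7921)–(-0.931374, 0.931374, 0.7921)  len=0.7430
  (v17,v20,v21) [+-+] → (-1.21574, 0.244902, 0.7921)–(-1.31715, 0, 0.7921)  len=0.2651
  (v20,v24,v21) [--+] → (-1.03278, -0.686472, 0.7921)–(-1.31715, 0, 0.7921)  len=0.7430
  (v21,v24,v25) [+-+] → (-1.03278, -0.686472, 0.7921)–(-0.931374, -0.931374, 0.7921)  len=0.2651
  (v24,v28,v25) [--+] → (-0.244902, -1.21574, 0.7921)–(-0.931374, -0.931374, 0.7921)  len=0.7430
  (v25,v28,v29) [+-+] → (-0.244902, -1.21574, 0.7921)–(0, -1.31715, 0.7921)  len=0.2651
  (v28,v32,v29) [--+] → (0.686472, -1.03278, 0.7921)–(0, -1.31715, 0.7921)  len=0.7430
  (v29,v32,v33) [+-+] → (0.686472, -1.03278, 0.7921)–(0.931374, -0.931374, 0.7921)  len=0.2651
  (v32,v3,v33) [--+] → (1.21574, -0.244902, 0.7921)–(0.931374, -0.931374, 0.7921)  len=0.7430
  (v33,v3,v4) [+-+] → (1.21574, -0.244902, 0.7921)–(1.31715, 0, 0.7921)  len=0.2651

Chained into 1 loop(s):
  loop 1: 16 segments, perimeter = 8.0649
Total perimeter = 8.065


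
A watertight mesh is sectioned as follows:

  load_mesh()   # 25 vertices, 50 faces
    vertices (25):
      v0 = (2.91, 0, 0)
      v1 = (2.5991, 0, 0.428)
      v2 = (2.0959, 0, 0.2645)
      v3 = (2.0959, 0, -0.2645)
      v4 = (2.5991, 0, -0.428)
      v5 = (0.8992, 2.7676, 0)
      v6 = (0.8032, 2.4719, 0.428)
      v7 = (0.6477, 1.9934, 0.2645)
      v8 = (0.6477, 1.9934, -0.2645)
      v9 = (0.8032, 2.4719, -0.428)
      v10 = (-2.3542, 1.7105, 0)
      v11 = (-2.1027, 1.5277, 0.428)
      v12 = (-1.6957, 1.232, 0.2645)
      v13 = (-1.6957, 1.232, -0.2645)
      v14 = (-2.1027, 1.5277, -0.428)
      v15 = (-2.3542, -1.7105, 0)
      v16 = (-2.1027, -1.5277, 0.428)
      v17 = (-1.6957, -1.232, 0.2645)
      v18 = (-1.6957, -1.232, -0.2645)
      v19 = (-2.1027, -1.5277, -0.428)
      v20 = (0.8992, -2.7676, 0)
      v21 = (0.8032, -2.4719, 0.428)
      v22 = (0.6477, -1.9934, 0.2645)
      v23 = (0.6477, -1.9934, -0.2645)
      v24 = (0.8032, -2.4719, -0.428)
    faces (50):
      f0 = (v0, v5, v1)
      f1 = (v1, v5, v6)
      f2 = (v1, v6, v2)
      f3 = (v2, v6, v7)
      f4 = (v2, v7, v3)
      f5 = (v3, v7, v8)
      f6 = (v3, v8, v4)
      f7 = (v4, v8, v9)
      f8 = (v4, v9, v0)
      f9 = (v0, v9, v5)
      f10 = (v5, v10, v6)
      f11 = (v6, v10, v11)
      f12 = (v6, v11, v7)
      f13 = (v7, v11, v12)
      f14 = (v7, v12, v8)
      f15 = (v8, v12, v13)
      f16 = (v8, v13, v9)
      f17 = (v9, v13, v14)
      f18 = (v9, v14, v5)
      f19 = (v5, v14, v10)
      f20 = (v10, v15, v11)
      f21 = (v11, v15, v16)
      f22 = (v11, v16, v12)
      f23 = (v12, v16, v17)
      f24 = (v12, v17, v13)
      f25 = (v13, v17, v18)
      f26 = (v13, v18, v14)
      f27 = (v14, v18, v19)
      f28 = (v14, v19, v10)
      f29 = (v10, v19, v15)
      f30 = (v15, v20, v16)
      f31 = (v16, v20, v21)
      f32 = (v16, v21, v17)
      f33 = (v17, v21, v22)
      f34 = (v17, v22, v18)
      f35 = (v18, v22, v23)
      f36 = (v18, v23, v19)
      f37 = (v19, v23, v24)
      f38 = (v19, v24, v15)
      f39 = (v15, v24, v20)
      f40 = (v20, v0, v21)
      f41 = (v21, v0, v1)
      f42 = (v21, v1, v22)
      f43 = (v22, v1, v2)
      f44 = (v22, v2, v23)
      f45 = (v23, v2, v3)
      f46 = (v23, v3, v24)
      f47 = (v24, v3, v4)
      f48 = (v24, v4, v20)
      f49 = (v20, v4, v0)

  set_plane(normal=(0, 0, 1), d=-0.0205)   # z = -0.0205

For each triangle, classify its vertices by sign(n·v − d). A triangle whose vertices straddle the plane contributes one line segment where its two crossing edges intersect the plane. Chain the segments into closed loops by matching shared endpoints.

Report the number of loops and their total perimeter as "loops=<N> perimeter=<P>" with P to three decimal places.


loops=2 perimeter=29.337

Straddling triangles (20 of 50):
  (v2,v7,v3) [++-] → (1.42792, 0.919451, -0.0205)–(2.0959, 0, -0.0205)  len=1.1365
  (v3,v7,v8) [-+-] → (1.42792, 0.919451, -0.0205)–(0.6477, 1.9934, -0.0205)  len=1.3274
  (v4,v9,v0) [--+] → (2.80909, 0.118397, -0.0205)–(2.89511, 0, -0.0205)  len=0.1463
  (v0,v9,v5) [+-+] → (2.80909, 0.118397, -0.0205)–(0.894602, 2.75344, -0.0205)  len=3.2571
  (v7,v12,v8) [++-] → (-0.433188, 1.64221, -0.0205)–(0.6477, 1.9934, -0.0205)  len=1.1365
  (v8,v12,v13) [-+-] → (-0.433188, 1.64221, -0.0205)–(-1.6957, 1.232, -0.0205)  len=1.3275
  (v9,v14,v5) [--+] → (0.755417, 2.70821, -0.0205)–(0.894602, 2.75344, -0.0205)  len=0.1463
  (v5,v14,v10) [+-+] → (0.755417, 2.70821, -0.0205)–(-2.34215, 1.70174, -0.0205)  len=3.2570
  (v12,v17,v13) [++-] → (-1.6957, 0.0954858, -0.0205)–(-1.6957, 1.232, -0.0205)  len=1.1365
  (v13,v17,v18) [-+-] → (-1.6957, 0.0954858, -0.0205)–(-1.6957, -1.232, -0.0205)  len=1.3275
  (v14,v19,v10) [--+] → (-2.34215, 1.5554, -0.0205)–(-2.34215, 1.70174, -0.0205)  len=0.1463
  (v10,v19,v15) [+-+] → (-2.34215, 1.5554, -0.0205)–(-2.34215, -1.70174, -0.0205)  len=3.2571
  (v17,v22,v18) [++-] → (-0.614812, -1.58319, -0.0205)–(-1.6957, -1.232, -0.0205)  len=1.1365
  (v18,v22,v23) [-+-] → (-0.614812, -1.58319, -0.0205)–(0.6477, -1.9934, -0.0205)  len=1.3275
  (v19,v24,v15) [--+] → (-2.20297, -1.74697, -0.0205)–(-2.34215, -1.70174, -0.0205)  len=0.1463
  (v15,v24,v20) [+-+] → (-2.20297, -1.74697, -0.0205)–(0.894602, -2.75344, -0.0205)  len=3.2570
  (v22,v2,v23) [++-] → (1.31568, -1.07395, -0.0205)–(0.6477, -1.9934, -0.0205)  len=1.1365
  (v23,v2,v3) [-+-] → (1.31568, -1.07395, -0.0205)–(2.0959, 0, -0.0205)  len=1.3274
  (v24,v4,v20) [--+] → (0.98062, -2.63504, -0.0205)–(0.894602, -2.75344, -0.0205)  len=0.1463
  (v20,v4,v0) [+-+] → (0.98062, -2.63504, -0.0205)–(2.89511, 0, -0.0205)  len=3.2571

Chained into 2 loop(s):
  loop 1: 10 segments, perimeter = 12.3198
  loop 2: 10 segments, perimeter = 17.0170
Total perimeter = 29.337
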